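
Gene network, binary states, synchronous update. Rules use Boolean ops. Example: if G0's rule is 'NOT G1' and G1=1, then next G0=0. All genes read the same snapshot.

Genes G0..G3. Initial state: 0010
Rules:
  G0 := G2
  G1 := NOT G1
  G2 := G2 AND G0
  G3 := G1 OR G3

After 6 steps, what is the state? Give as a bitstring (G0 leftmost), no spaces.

Step 1: G0=G2=1 G1=NOT G1=NOT 0=1 G2=G2&G0=1&0=0 G3=G1|G3=0|0=0 -> 1100
Step 2: G0=G2=0 G1=NOT G1=NOT 1=0 G2=G2&G0=0&1=0 G3=G1|G3=1|0=1 -> 0001
Step 3: G0=G2=0 G1=NOT G1=NOT 0=1 G2=G2&G0=0&0=0 G3=G1|G3=0|1=1 -> 0101
Step 4: G0=G2=0 G1=NOT G1=NOT 1=0 G2=G2&G0=0&0=0 G3=G1|G3=1|1=1 -> 0001
Step 5: G0=G2=0 G1=NOT G1=NOT 0=1 G2=G2&G0=0&0=0 G3=G1|G3=0|1=1 -> 0101
Step 6: G0=G2=0 G1=NOT G1=NOT 1=0 G2=G2&G0=0&0=0 G3=G1|G3=1|1=1 -> 0001

0001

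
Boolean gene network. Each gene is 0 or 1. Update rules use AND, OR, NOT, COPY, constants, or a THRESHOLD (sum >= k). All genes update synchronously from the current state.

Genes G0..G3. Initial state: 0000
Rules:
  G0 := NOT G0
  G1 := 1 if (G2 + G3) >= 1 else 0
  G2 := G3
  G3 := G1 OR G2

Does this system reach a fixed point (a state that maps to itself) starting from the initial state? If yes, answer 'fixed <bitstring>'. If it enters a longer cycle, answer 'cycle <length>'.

Answer: cycle 2

Derivation:
Step 0: 0000
Step 1: G0=NOT G0=NOT 0=1 G1=(0+0>=1)=0 G2=G3=0 G3=G1|G2=0|0=0 -> 1000
Step 2: G0=NOT G0=NOT 1=0 G1=(0+0>=1)=0 G2=G3=0 G3=G1|G2=0|0=0 -> 0000
Cycle of length 2 starting at step 0 -> no fixed point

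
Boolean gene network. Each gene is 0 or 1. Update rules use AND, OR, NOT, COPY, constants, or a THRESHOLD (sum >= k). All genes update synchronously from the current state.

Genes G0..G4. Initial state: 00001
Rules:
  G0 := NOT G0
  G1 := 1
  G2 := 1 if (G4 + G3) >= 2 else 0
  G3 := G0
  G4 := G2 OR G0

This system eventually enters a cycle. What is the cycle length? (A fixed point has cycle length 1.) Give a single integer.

Answer: 2

Derivation:
Step 0: 00001
Step 1: G0=NOT G0=NOT 0=1 G1=1(const) G2=(1+0>=2)=0 G3=G0=0 G4=G2|G0=0|0=0 -> 11000
Step 2: G0=NOT G0=NOT 1=0 G1=1(const) G2=(0+0>=2)=0 G3=G0=1 G4=G2|G0=0|1=1 -> 01011
Step 3: G0=NOT G0=NOT 0=1 G1=1(const) G2=(1+1>=2)=1 G3=G0=0 G4=G2|G0=0|0=0 -> 11100
Step 4: G0=NOT G0=NOT 1=0 G1=1(const) G2=(0+0>=2)=0 G3=G0=1 G4=G2|G0=1|1=1 -> 01011
State from step 4 equals state from step 2 -> cycle length 2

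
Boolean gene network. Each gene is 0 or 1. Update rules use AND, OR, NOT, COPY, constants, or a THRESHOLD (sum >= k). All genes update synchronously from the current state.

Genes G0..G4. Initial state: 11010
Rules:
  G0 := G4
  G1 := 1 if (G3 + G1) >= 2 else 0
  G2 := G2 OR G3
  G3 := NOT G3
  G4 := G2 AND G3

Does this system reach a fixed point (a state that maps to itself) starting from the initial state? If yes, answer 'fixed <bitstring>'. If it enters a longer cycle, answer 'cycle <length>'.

Answer: cycle 2

Derivation:
Step 0: 11010
Step 1: G0=G4=0 G1=(1+1>=2)=1 G2=G2|G3=0|1=1 G3=NOT G3=NOT 1=0 G4=G2&G3=0&1=0 -> 01100
Step 2: G0=G4=0 G1=(0+1>=2)=0 G2=G2|G3=1|0=1 G3=NOT G3=NOT 0=1 G4=G2&G3=1&0=0 -> 00110
Step 3: G0=G4=0 G1=(1+0>=2)=0 G2=G2|G3=1|1=1 G3=NOT G3=NOT 1=0 G4=G2&G3=1&1=1 -> 00101
Step 4: G0=G4=1 G1=(0+0>=2)=0 G2=G2|G3=1|0=1 G3=NOT G3=NOT 0=1 G4=G2&G3=1&0=0 -> 10110
Step 5: G0=G4=0 G1=(1+0>=2)=0 G2=G2|G3=1|1=1 G3=NOT G3=NOT 1=0 G4=G2&G3=1&1=1 -> 00101
Cycle of length 2 starting at step 3 -> no fixed point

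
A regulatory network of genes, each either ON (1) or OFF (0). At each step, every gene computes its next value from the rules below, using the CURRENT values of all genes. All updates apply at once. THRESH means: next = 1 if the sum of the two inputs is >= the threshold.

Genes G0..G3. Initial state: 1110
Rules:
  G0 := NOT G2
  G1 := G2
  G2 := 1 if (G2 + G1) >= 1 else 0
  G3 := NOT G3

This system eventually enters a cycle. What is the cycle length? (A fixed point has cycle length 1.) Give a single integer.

Answer: 2

Derivation:
Step 0: 1110
Step 1: G0=NOT G2=NOT 1=0 G1=G2=1 G2=(1+1>=1)=1 G3=NOT G3=NOT 0=1 -> 0111
Step 2: G0=NOT G2=NOT 1=0 G1=G2=1 G2=(1+1>=1)=1 G3=NOT G3=NOT 1=0 -> 0110
Step 3: G0=NOT G2=NOT 1=0 G1=G2=1 G2=(1+1>=1)=1 G3=NOT G3=NOT 0=1 -> 0111
State from step 3 equals state from step 1 -> cycle length 2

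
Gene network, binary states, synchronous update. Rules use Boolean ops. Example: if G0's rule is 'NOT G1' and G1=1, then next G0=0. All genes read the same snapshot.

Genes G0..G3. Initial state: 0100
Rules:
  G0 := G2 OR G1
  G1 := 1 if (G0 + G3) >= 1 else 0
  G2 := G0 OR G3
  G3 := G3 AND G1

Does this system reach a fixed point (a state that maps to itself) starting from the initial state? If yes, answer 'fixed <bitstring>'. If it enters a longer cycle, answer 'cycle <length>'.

Step 0: 0100
Step 1: G0=G2|G1=0|1=1 G1=(0+0>=1)=0 G2=G0|G3=0|0=0 G3=G3&G1=0&1=0 -> 1000
Step 2: G0=G2|G1=0|0=0 G1=(1+0>=1)=1 G2=G0|G3=1|0=1 G3=G3&G1=0&0=0 -> 0110
Step 3: G0=G2|G1=1|1=1 G1=(0+0>=1)=0 G2=G0|G3=0|0=0 G3=G3&G1=0&1=0 -> 1000
Cycle of length 2 starting at step 1 -> no fixed point

Answer: cycle 2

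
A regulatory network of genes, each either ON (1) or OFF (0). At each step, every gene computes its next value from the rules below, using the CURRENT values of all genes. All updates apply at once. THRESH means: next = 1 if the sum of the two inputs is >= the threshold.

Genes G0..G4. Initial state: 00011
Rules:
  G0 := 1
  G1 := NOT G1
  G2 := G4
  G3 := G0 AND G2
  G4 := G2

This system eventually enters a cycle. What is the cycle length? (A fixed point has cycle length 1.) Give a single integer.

Step 0: 00011
Step 1: G0=1(const) G1=NOT G1=NOT 0=1 G2=G4=1 G3=G0&G2=0&0=0 G4=G2=0 -> 11100
Step 2: G0=1(const) G1=NOT G1=NOT 1=0 G2=G4=0 G3=G0&G2=1&1=1 G4=G2=1 -> 10011
Step 3: G0=1(const) G1=NOT G1=NOT 0=1 G2=G4=1 G3=G0&G2=1&0=0 G4=G2=0 -> 11100
State from step 3 equals state from step 1 -> cycle length 2

Answer: 2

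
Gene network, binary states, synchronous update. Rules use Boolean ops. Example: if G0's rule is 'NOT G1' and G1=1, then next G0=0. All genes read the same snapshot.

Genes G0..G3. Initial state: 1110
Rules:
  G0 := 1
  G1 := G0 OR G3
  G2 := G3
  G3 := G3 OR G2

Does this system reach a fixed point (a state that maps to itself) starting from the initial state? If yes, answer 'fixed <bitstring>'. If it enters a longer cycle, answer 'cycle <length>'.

Answer: fixed 1111

Derivation:
Step 0: 1110
Step 1: G0=1(const) G1=G0|G3=1|0=1 G2=G3=0 G3=G3|G2=0|1=1 -> 1101
Step 2: G0=1(const) G1=G0|G3=1|1=1 G2=G3=1 G3=G3|G2=1|0=1 -> 1111
Step 3: G0=1(const) G1=G0|G3=1|1=1 G2=G3=1 G3=G3|G2=1|1=1 -> 1111
Fixed point reached at step 2: 1111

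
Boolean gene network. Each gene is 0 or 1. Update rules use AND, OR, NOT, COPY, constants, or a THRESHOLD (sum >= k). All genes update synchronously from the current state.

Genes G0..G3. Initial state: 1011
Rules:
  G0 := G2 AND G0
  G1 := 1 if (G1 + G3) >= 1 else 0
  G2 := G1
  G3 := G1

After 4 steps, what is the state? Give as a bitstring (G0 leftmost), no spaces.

Step 1: G0=G2&G0=1&1=1 G1=(0+1>=1)=1 G2=G1=0 G3=G1=0 -> 1100
Step 2: G0=G2&G0=0&1=0 G1=(1+0>=1)=1 G2=G1=1 G3=G1=1 -> 0111
Step 3: G0=G2&G0=1&0=0 G1=(1+1>=1)=1 G2=G1=1 G3=G1=1 -> 0111
Step 4: G0=G2&G0=1&0=0 G1=(1+1>=1)=1 G2=G1=1 G3=G1=1 -> 0111

0111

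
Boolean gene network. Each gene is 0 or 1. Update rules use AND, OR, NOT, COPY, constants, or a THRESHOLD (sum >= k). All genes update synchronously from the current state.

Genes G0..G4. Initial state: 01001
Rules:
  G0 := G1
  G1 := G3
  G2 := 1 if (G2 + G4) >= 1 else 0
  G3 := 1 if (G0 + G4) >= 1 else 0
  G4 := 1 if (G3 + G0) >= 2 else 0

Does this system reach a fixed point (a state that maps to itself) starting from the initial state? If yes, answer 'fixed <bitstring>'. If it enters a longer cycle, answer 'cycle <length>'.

Answer: fixed 11111

Derivation:
Step 0: 01001
Step 1: G0=G1=1 G1=G3=0 G2=(0+1>=1)=1 G3=(0+1>=1)=1 G4=(0+0>=2)=0 -> 10110
Step 2: G0=G1=0 G1=G3=1 G2=(1+0>=1)=1 G3=(1+0>=1)=1 G4=(1+1>=2)=1 -> 01111
Step 3: G0=G1=1 G1=G3=1 G2=(1+1>=1)=1 G3=(0+1>=1)=1 G4=(1+0>=2)=0 -> 11110
Step 4: G0=G1=1 G1=G3=1 G2=(1+0>=1)=1 G3=(1+0>=1)=1 G4=(1+1>=2)=1 -> 11111
Step 5: G0=G1=1 G1=G3=1 G2=(1+1>=1)=1 G3=(1+1>=1)=1 G4=(1+1>=2)=1 -> 11111
Fixed point reached at step 4: 11111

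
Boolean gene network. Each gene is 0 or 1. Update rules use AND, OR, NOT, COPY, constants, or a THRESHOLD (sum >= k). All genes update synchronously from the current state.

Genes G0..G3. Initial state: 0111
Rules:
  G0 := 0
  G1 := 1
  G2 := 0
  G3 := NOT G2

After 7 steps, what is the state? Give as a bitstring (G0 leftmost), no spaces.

Step 1: G0=0(const) G1=1(const) G2=0(const) G3=NOT G2=NOT 1=0 -> 0100
Step 2: G0=0(const) G1=1(const) G2=0(const) G3=NOT G2=NOT 0=1 -> 0101
Step 3: G0=0(const) G1=1(const) G2=0(const) G3=NOT G2=NOT 0=1 -> 0101
Step 4: G0=0(const) G1=1(const) G2=0(const) G3=NOT G2=NOT 0=1 -> 0101
Step 5: G0=0(const) G1=1(const) G2=0(const) G3=NOT G2=NOT 0=1 -> 0101
Step 6: G0=0(const) G1=1(const) G2=0(const) G3=NOT G2=NOT 0=1 -> 0101
Step 7: G0=0(const) G1=1(const) G2=0(const) G3=NOT G2=NOT 0=1 -> 0101

0101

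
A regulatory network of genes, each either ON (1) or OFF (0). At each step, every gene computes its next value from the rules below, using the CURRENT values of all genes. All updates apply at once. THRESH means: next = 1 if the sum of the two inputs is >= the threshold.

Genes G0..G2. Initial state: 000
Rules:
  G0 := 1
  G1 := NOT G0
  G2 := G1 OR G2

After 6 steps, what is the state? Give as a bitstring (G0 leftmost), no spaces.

Step 1: G0=1(const) G1=NOT G0=NOT 0=1 G2=G1|G2=0|0=0 -> 110
Step 2: G0=1(const) G1=NOT G0=NOT 1=0 G2=G1|G2=1|0=1 -> 101
Step 3: G0=1(const) G1=NOT G0=NOT 1=0 G2=G1|G2=0|1=1 -> 101
Step 4: G0=1(const) G1=NOT G0=NOT 1=0 G2=G1|G2=0|1=1 -> 101
Step 5: G0=1(const) G1=NOT G0=NOT 1=0 G2=G1|G2=0|1=1 -> 101
Step 6: G0=1(const) G1=NOT G0=NOT 1=0 G2=G1|G2=0|1=1 -> 101

101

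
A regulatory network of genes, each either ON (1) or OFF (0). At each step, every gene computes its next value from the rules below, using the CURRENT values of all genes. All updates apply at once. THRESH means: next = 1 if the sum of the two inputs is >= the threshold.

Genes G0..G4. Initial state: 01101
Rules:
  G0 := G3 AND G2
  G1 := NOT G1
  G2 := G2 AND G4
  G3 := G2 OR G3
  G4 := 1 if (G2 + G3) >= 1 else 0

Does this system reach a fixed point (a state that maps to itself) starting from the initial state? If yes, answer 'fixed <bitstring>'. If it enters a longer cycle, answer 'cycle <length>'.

Step 0: 01101
Step 1: G0=G3&G2=0&1=0 G1=NOT G1=NOT 1=0 G2=G2&G4=1&1=1 G3=G2|G3=1|0=1 G4=(1+0>=1)=1 -> 00111
Step 2: G0=G3&G2=1&1=1 G1=NOT G1=NOT 0=1 G2=G2&G4=1&1=1 G3=G2|G3=1|1=1 G4=(1+1>=1)=1 -> 11111
Step 3: G0=G3&G2=1&1=1 G1=NOT G1=NOT 1=0 G2=G2&G4=1&1=1 G3=G2|G3=1|1=1 G4=(1+1>=1)=1 -> 10111
Step 4: G0=G3&G2=1&1=1 G1=NOT G1=NOT 0=1 G2=G2&G4=1&1=1 G3=G2|G3=1|1=1 G4=(1+1>=1)=1 -> 11111
Cycle of length 2 starting at step 2 -> no fixed point

Answer: cycle 2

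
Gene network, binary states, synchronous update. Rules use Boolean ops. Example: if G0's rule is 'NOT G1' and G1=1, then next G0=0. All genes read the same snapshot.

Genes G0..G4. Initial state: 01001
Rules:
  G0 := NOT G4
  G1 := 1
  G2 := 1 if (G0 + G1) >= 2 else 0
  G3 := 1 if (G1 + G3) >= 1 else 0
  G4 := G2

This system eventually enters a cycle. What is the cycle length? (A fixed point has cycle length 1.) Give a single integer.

Answer: 6

Derivation:
Step 0: 01001
Step 1: G0=NOT G4=NOT 1=0 G1=1(const) G2=(0+1>=2)=0 G3=(1+0>=1)=1 G4=G2=0 -> 01010
Step 2: G0=NOT G4=NOT 0=1 G1=1(const) G2=(0+1>=2)=0 G3=(1+1>=1)=1 G4=G2=0 -> 11010
Step 3: G0=NOT G4=NOT 0=1 G1=1(const) G2=(1+1>=2)=1 G3=(1+1>=1)=1 G4=G2=0 -> 11110
Step 4: G0=NOT G4=NOT 0=1 G1=1(const) G2=(1+1>=2)=1 G3=(1+1>=1)=1 G4=G2=1 -> 11111
Step 5: G0=NOT G4=NOT 1=0 G1=1(const) G2=(1+1>=2)=1 G3=(1+1>=1)=1 G4=G2=1 -> 01111
Step 6: G0=NOT G4=NOT 1=0 G1=1(const) G2=(0+1>=2)=0 G3=(1+1>=1)=1 G4=G2=1 -> 01011
Step 7: G0=NOT G4=NOT 1=0 G1=1(const) G2=(0+1>=2)=0 G3=(1+1>=1)=1 G4=G2=0 -> 01010
State from step 7 equals state from step 1 -> cycle length 6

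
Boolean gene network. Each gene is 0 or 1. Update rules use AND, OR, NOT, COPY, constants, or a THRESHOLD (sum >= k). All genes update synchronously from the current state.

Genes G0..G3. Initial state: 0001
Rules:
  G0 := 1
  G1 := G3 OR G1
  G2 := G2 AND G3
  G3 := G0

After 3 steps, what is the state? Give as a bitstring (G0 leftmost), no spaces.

Step 1: G0=1(const) G1=G3|G1=1|0=1 G2=G2&G3=0&1=0 G3=G0=0 -> 1100
Step 2: G0=1(const) G1=G3|G1=0|1=1 G2=G2&G3=0&0=0 G3=G0=1 -> 1101
Step 3: G0=1(const) G1=G3|G1=1|1=1 G2=G2&G3=0&1=0 G3=G0=1 -> 1101

1101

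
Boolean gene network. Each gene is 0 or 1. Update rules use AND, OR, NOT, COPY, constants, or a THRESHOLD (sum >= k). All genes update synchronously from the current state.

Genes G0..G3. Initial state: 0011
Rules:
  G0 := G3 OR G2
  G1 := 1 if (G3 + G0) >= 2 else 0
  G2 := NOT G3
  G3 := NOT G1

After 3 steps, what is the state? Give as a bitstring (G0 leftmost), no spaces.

Step 1: G0=G3|G2=1|1=1 G1=(1+0>=2)=0 G2=NOT G3=NOT 1=0 G3=NOT G1=NOT 0=1 -> 1001
Step 2: G0=G3|G2=1|0=1 G1=(1+1>=2)=1 G2=NOT G3=NOT 1=0 G3=NOT G1=NOT 0=1 -> 1101
Step 3: G0=G3|G2=1|0=1 G1=(1+1>=2)=1 G2=NOT G3=NOT 1=0 G3=NOT G1=NOT 1=0 -> 1100

1100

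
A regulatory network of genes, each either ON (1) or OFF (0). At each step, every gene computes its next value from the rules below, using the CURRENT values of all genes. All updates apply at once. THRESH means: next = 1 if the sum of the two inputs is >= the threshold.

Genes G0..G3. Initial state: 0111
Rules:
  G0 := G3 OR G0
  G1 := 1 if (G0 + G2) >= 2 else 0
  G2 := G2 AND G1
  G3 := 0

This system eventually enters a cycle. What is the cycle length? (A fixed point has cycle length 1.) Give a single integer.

Answer: 1

Derivation:
Step 0: 0111
Step 1: G0=G3|G0=1|0=1 G1=(0+1>=2)=0 G2=G2&G1=1&1=1 G3=0(const) -> 1010
Step 2: G0=G3|G0=0|1=1 G1=(1+1>=2)=1 G2=G2&G1=1&0=0 G3=0(const) -> 1100
Step 3: G0=G3|G0=0|1=1 G1=(1+0>=2)=0 G2=G2&G1=0&1=0 G3=0(const) -> 1000
Step 4: G0=G3|G0=0|1=1 G1=(1+0>=2)=0 G2=G2&G1=0&0=0 G3=0(const) -> 1000
State from step 4 equals state from step 3 -> cycle length 1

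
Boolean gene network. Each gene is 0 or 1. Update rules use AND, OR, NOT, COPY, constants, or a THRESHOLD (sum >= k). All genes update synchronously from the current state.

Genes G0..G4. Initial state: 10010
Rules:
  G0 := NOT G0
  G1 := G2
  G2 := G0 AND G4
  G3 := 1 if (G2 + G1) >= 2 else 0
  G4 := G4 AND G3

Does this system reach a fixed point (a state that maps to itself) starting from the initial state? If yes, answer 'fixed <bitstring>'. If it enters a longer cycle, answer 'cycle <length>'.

Step 0: 10010
Step 1: G0=NOT G0=NOT 1=0 G1=G2=0 G2=G0&G4=1&0=0 G3=(0+0>=2)=0 G4=G4&G3=0&1=0 -> 00000
Step 2: G0=NOT G0=NOT 0=1 G1=G2=0 G2=G0&G4=0&0=0 G3=(0+0>=2)=0 G4=G4&G3=0&0=0 -> 10000
Step 3: G0=NOT G0=NOT 1=0 G1=G2=0 G2=G0&G4=1&0=0 G3=(0+0>=2)=0 G4=G4&G3=0&0=0 -> 00000
Cycle of length 2 starting at step 1 -> no fixed point

Answer: cycle 2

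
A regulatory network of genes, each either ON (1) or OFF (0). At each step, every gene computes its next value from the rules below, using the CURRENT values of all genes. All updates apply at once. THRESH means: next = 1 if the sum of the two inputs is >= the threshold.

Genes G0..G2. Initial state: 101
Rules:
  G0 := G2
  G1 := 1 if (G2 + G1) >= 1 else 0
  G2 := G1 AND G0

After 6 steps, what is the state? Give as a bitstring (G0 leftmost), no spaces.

Step 1: G0=G2=1 G1=(1+0>=1)=1 G2=G1&G0=0&1=0 -> 110
Step 2: G0=G2=0 G1=(0+1>=1)=1 G2=G1&G0=1&1=1 -> 011
Step 3: G0=G2=1 G1=(1+1>=1)=1 G2=G1&G0=1&0=0 -> 110
Step 4: G0=G2=0 G1=(0+1>=1)=1 G2=G1&G0=1&1=1 -> 011
Step 5: G0=G2=1 G1=(1+1>=1)=1 G2=G1&G0=1&0=0 -> 110
Step 6: G0=G2=0 G1=(0+1>=1)=1 G2=G1&G0=1&1=1 -> 011

011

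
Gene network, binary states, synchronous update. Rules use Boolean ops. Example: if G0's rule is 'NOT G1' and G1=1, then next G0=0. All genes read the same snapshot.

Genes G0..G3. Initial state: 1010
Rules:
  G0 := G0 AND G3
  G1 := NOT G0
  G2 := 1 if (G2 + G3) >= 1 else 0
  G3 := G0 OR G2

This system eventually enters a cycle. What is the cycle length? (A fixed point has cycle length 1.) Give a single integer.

Step 0: 1010
Step 1: G0=G0&G3=1&0=0 G1=NOT G0=NOT 1=0 G2=(1+0>=1)=1 G3=G0|G2=1|1=1 -> 0011
Step 2: G0=G0&G3=0&1=0 G1=NOT G0=NOT 0=1 G2=(1+1>=1)=1 G3=G0|G2=0|1=1 -> 0111
Step 3: G0=G0&G3=0&1=0 G1=NOT G0=NOT 0=1 G2=(1+1>=1)=1 G3=G0|G2=0|1=1 -> 0111
State from step 3 equals state from step 2 -> cycle length 1

Answer: 1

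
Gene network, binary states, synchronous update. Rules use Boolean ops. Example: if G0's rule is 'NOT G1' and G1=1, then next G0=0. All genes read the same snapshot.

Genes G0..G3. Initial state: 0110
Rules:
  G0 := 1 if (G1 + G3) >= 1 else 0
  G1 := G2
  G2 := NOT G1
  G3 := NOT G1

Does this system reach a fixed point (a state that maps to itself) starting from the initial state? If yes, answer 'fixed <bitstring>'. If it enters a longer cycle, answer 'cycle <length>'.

Answer: cycle 4

Derivation:
Step 0: 0110
Step 1: G0=(1+0>=1)=1 G1=G2=1 G2=NOT G1=NOT 1=0 G3=NOT G1=NOT 1=0 -> 1100
Step 2: G0=(1+0>=1)=1 G1=G2=0 G2=NOT G1=NOT 1=0 G3=NOT G1=NOT 1=0 -> 1000
Step 3: G0=(0+0>=1)=0 G1=G2=0 G2=NOT G1=NOT 0=1 G3=NOT G1=NOT 0=1 -> 0011
Step 4: G0=(0+1>=1)=1 G1=G2=1 G2=NOT G1=NOT 0=1 G3=NOT G1=NOT 0=1 -> 1111
Step 5: G0=(1+1>=1)=1 G1=G2=1 G2=NOT G1=NOT 1=0 G3=NOT G1=NOT 1=0 -> 1100
Cycle of length 4 starting at step 1 -> no fixed point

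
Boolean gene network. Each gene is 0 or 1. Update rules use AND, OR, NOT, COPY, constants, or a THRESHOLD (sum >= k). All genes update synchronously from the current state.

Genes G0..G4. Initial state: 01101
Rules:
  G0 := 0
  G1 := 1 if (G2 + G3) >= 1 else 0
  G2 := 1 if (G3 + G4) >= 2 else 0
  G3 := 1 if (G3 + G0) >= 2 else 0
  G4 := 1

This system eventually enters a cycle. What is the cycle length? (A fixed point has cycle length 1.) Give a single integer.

Answer: 1

Derivation:
Step 0: 01101
Step 1: G0=0(const) G1=(1+0>=1)=1 G2=(0+1>=2)=0 G3=(0+0>=2)=0 G4=1(const) -> 01001
Step 2: G0=0(const) G1=(0+0>=1)=0 G2=(0+1>=2)=0 G3=(0+0>=2)=0 G4=1(const) -> 00001
Step 3: G0=0(const) G1=(0+0>=1)=0 G2=(0+1>=2)=0 G3=(0+0>=2)=0 G4=1(const) -> 00001
State from step 3 equals state from step 2 -> cycle length 1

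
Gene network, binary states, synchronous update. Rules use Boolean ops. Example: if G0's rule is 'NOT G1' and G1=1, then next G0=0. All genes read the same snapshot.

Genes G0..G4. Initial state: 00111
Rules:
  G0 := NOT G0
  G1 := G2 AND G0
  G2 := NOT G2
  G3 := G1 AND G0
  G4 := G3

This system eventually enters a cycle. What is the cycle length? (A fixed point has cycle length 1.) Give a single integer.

Step 0: 00111
Step 1: G0=NOT G0=NOT 0=1 G1=G2&G0=1&0=0 G2=NOT G2=NOT 1=0 G3=G1&G0=0&0=0 G4=G3=1 -> 10001
Step 2: G0=NOT G0=NOT 1=0 G1=G2&G0=0&1=0 G2=NOT G2=NOT 0=1 G3=G1&G0=0&1=0 G4=G3=0 -> 00100
Step 3: G0=NOT G0=NOT 0=1 G1=G2&G0=1&0=0 G2=NOT G2=NOT 1=0 G3=G1&G0=0&0=0 G4=G3=0 -> 10000
Step 4: G0=NOT G0=NOT 1=0 G1=G2&G0=0&1=0 G2=NOT G2=NOT 0=1 G3=G1&G0=0&1=0 G4=G3=0 -> 00100
State from step 4 equals state from step 2 -> cycle length 2

Answer: 2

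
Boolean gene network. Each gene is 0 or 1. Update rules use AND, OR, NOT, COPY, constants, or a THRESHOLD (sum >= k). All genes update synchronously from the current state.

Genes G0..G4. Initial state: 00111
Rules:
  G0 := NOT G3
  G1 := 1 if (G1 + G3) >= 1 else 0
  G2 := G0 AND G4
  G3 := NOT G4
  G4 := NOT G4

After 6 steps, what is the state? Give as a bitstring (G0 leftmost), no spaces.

Step 1: G0=NOT G3=NOT 1=0 G1=(0+1>=1)=1 G2=G0&G4=0&1=0 G3=NOT G4=NOT 1=0 G4=NOT G4=NOT 1=0 -> 01000
Step 2: G0=NOT G3=NOT 0=1 G1=(1+0>=1)=1 G2=G0&G4=0&0=0 G3=NOT G4=NOT 0=1 G4=NOT G4=NOT 0=1 -> 11011
Step 3: G0=NOT G3=NOT 1=0 G1=(1+1>=1)=1 G2=G0&G4=1&1=1 G3=NOT G4=NOT 1=0 G4=NOT G4=NOT 1=0 -> 01100
Step 4: G0=NOT G3=NOT 0=1 G1=(1+0>=1)=1 G2=G0&G4=0&0=0 G3=NOT G4=NOT 0=1 G4=NOT G4=NOT 0=1 -> 11011
Step 5: G0=NOT G3=NOT 1=0 G1=(1+1>=1)=1 G2=G0&G4=1&1=1 G3=NOT G4=NOT 1=0 G4=NOT G4=NOT 1=0 -> 01100
Step 6: G0=NOT G3=NOT 0=1 G1=(1+0>=1)=1 G2=G0&G4=0&0=0 G3=NOT G4=NOT 0=1 G4=NOT G4=NOT 0=1 -> 11011

11011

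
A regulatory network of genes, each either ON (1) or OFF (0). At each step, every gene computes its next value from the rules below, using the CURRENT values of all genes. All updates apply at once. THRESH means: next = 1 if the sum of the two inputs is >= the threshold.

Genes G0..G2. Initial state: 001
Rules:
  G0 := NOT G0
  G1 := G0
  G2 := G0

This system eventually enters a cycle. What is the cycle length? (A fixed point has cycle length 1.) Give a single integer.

Answer: 2

Derivation:
Step 0: 001
Step 1: G0=NOT G0=NOT 0=1 G1=G0=0 G2=G0=0 -> 100
Step 2: G0=NOT G0=NOT 1=0 G1=G0=1 G2=G0=1 -> 011
Step 3: G0=NOT G0=NOT 0=1 G1=G0=0 G2=G0=0 -> 100
State from step 3 equals state from step 1 -> cycle length 2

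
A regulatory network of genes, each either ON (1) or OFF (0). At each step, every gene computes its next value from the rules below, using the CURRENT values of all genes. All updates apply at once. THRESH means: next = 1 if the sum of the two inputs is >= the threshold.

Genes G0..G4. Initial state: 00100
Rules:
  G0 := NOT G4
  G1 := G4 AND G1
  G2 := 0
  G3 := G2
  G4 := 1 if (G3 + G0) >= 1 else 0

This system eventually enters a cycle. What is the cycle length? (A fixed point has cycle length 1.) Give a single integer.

Step 0: 00100
Step 1: G0=NOT G4=NOT 0=1 G1=G4&G1=0&0=0 G2=0(const) G3=G2=1 G4=(0+0>=1)=0 -> 10010
Step 2: G0=NOT G4=NOT 0=1 G1=G4&G1=0&0=0 G2=0(const) G3=G2=0 G4=(1+1>=1)=1 -> 10001
Step 3: G0=NOT G4=NOT 1=0 G1=G4&G1=1&0=0 G2=0(const) G3=G2=0 G4=(0+1>=1)=1 -> 00001
Step 4: G0=NOT G4=NOT 1=0 G1=G4&G1=1&0=0 G2=0(const) G3=G2=0 G4=(0+0>=1)=0 -> 00000
Step 5: G0=NOT G4=NOT 0=1 G1=G4&G1=0&0=0 G2=0(const) G3=G2=0 G4=(0+0>=1)=0 -> 10000
Step 6: G0=NOT G4=NOT 0=1 G1=G4&G1=0&0=0 G2=0(const) G3=G2=0 G4=(0+1>=1)=1 -> 10001
State from step 6 equals state from step 2 -> cycle length 4

Answer: 4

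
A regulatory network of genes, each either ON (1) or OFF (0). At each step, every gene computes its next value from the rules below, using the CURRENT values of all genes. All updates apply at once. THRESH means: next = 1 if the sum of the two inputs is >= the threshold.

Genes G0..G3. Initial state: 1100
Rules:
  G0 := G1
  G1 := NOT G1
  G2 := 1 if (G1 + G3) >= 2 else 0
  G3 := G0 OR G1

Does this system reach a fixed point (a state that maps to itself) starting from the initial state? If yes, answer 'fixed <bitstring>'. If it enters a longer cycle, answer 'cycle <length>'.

Step 0: 1100
Step 1: G0=G1=1 G1=NOT G1=NOT 1=0 G2=(1+0>=2)=0 G3=G0|G1=1|1=1 -> 1001
Step 2: G0=G1=0 G1=NOT G1=NOT 0=1 G2=(0+1>=2)=0 G3=G0|G1=1|0=1 -> 0101
Step 3: G0=G1=1 G1=NOT G1=NOT 1=0 G2=(1+1>=2)=1 G3=G0|G1=0|1=1 -> 1011
Step 4: G0=G1=0 G1=NOT G1=NOT 0=1 G2=(0+1>=2)=0 G3=G0|G1=1|0=1 -> 0101
Cycle of length 2 starting at step 2 -> no fixed point

Answer: cycle 2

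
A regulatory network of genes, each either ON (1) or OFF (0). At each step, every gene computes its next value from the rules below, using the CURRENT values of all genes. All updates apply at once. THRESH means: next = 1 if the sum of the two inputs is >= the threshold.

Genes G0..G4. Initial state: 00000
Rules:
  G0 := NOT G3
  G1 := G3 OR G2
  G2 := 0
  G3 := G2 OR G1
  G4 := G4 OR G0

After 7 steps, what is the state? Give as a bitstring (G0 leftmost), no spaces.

Step 1: G0=NOT G3=NOT 0=1 G1=G3|G2=0|0=0 G2=0(const) G3=G2|G1=0|0=0 G4=G4|G0=0|0=0 -> 10000
Step 2: G0=NOT G3=NOT 0=1 G1=G3|G2=0|0=0 G2=0(const) G3=G2|G1=0|0=0 G4=G4|G0=0|1=1 -> 10001
Step 3: G0=NOT G3=NOT 0=1 G1=G3|G2=0|0=0 G2=0(const) G3=G2|G1=0|0=0 G4=G4|G0=1|1=1 -> 10001
Step 4: G0=NOT G3=NOT 0=1 G1=G3|G2=0|0=0 G2=0(const) G3=G2|G1=0|0=0 G4=G4|G0=1|1=1 -> 10001
Step 5: G0=NOT G3=NOT 0=1 G1=G3|G2=0|0=0 G2=0(const) G3=G2|G1=0|0=0 G4=G4|G0=1|1=1 -> 10001
Step 6: G0=NOT G3=NOT 0=1 G1=G3|G2=0|0=0 G2=0(const) G3=G2|G1=0|0=0 G4=G4|G0=1|1=1 -> 10001
Step 7: G0=NOT G3=NOT 0=1 G1=G3|G2=0|0=0 G2=0(const) G3=G2|G1=0|0=0 G4=G4|G0=1|1=1 -> 10001

10001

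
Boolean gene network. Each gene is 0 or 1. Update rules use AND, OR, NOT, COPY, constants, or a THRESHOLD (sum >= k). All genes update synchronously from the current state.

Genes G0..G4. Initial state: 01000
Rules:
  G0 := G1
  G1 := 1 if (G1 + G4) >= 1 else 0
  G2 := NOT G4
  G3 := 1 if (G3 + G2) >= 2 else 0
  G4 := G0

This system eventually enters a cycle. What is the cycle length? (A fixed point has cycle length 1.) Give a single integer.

Step 0: 01000
Step 1: G0=G1=1 G1=(1+0>=1)=1 G2=NOT G4=NOT 0=1 G3=(0+0>=2)=0 G4=G0=0 -> 11100
Step 2: G0=G1=1 G1=(1+0>=1)=1 G2=NOT G4=NOT 0=1 G3=(0+1>=2)=0 G4=G0=1 -> 11101
Step 3: G0=G1=1 G1=(1+1>=1)=1 G2=NOT G4=NOT 1=0 G3=(0+1>=2)=0 G4=G0=1 -> 11001
Step 4: G0=G1=1 G1=(1+1>=1)=1 G2=NOT G4=NOT 1=0 G3=(0+0>=2)=0 G4=G0=1 -> 11001
State from step 4 equals state from step 3 -> cycle length 1

Answer: 1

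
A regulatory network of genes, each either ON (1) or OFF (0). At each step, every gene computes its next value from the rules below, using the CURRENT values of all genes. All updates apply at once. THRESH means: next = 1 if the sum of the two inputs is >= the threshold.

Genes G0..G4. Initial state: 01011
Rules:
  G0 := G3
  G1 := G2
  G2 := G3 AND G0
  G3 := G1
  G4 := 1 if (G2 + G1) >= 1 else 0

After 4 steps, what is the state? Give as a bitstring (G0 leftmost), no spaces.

Step 1: G0=G3=1 G1=G2=0 G2=G3&G0=1&0=0 G3=G1=1 G4=(0+1>=1)=1 -> 10011
Step 2: G0=G3=1 G1=G2=0 G2=G3&G0=1&1=1 G3=G1=0 G4=(0+0>=1)=0 -> 10100
Step 3: G0=G3=0 G1=G2=1 G2=G3&G0=0&1=0 G3=G1=0 G4=(1+0>=1)=1 -> 01001
Step 4: G0=G3=0 G1=G2=0 G2=G3&G0=0&0=0 G3=G1=1 G4=(0+1>=1)=1 -> 00011

00011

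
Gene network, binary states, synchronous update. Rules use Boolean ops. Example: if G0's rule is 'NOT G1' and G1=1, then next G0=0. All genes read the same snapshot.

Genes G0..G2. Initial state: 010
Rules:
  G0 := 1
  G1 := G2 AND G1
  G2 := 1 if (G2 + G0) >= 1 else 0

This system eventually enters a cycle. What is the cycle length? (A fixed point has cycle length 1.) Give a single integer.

Step 0: 010
Step 1: G0=1(const) G1=G2&G1=0&1=0 G2=(0+0>=1)=0 -> 100
Step 2: G0=1(const) G1=G2&G1=0&0=0 G2=(0+1>=1)=1 -> 101
Step 3: G0=1(const) G1=G2&G1=1&0=0 G2=(1+1>=1)=1 -> 101
State from step 3 equals state from step 2 -> cycle length 1

Answer: 1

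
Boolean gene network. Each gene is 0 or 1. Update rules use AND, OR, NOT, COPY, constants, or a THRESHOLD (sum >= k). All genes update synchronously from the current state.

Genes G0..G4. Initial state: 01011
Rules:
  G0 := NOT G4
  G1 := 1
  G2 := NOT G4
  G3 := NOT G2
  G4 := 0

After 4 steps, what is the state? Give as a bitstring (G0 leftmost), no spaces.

Step 1: G0=NOT G4=NOT 1=0 G1=1(const) G2=NOT G4=NOT 1=0 G3=NOT G2=NOT 0=1 G4=0(const) -> 01010
Step 2: G0=NOT G4=NOT 0=1 G1=1(const) G2=NOT G4=NOT 0=1 G3=NOT G2=NOT 0=1 G4=0(const) -> 11110
Step 3: G0=NOT G4=NOT 0=1 G1=1(const) G2=NOT G4=NOT 0=1 G3=NOT G2=NOT 1=0 G4=0(const) -> 11100
Step 4: G0=NOT G4=NOT 0=1 G1=1(const) G2=NOT G4=NOT 0=1 G3=NOT G2=NOT 1=0 G4=0(const) -> 11100

11100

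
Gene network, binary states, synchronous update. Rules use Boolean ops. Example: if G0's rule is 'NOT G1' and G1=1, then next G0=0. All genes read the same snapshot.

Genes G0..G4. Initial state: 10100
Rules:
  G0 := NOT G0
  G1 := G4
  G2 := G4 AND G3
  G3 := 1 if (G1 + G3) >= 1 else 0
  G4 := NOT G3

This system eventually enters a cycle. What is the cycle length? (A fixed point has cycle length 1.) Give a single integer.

Answer: 2

Derivation:
Step 0: 10100
Step 1: G0=NOT G0=NOT 1=0 G1=G4=0 G2=G4&G3=0&0=0 G3=(0+0>=1)=0 G4=NOT G3=NOT 0=1 -> 00001
Step 2: G0=NOT G0=NOT 0=1 G1=G4=1 G2=G4&G3=1&0=0 G3=(0+0>=1)=0 G4=NOT G3=NOT 0=1 -> 11001
Step 3: G0=NOT G0=NOT 1=0 G1=G4=1 G2=G4&G3=1&0=0 G3=(1+0>=1)=1 G4=NOT G3=NOT 0=1 -> 01011
Step 4: G0=NOT G0=NOT 0=1 G1=G4=1 G2=G4&G3=1&1=1 G3=(1+1>=1)=1 G4=NOT G3=NOT 1=0 -> 11110
Step 5: G0=NOT G0=NOT 1=0 G1=G4=0 G2=G4&G3=0&1=0 G3=(1+1>=1)=1 G4=NOT G3=NOT 1=0 -> 00010
Step 6: G0=NOT G0=NOT 0=1 G1=G4=0 G2=G4&G3=0&1=0 G3=(0+1>=1)=1 G4=NOT G3=NOT 1=0 -> 10010
Step 7: G0=NOT G0=NOT 1=0 G1=G4=0 G2=G4&G3=0&1=0 G3=(0+1>=1)=1 G4=NOT G3=NOT 1=0 -> 00010
State from step 7 equals state from step 5 -> cycle length 2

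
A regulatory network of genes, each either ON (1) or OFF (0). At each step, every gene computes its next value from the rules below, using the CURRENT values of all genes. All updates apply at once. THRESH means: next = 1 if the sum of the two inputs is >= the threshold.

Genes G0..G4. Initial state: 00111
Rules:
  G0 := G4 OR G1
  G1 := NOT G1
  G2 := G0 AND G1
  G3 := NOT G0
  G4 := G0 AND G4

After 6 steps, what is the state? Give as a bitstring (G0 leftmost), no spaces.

Step 1: G0=G4|G1=1|0=1 G1=NOT G1=NOT 0=1 G2=G0&G1=0&0=0 G3=NOT G0=NOT 0=1 G4=G0&G4=0&1=0 -> 11010
Step 2: G0=G4|G1=0|1=1 G1=NOT G1=NOT 1=0 G2=G0&G1=1&1=1 G3=NOT G0=NOT 1=0 G4=G0&G4=1&0=0 -> 10100
Step 3: G0=G4|G1=0|0=0 G1=NOT G1=NOT 0=1 G2=G0&G1=1&0=0 G3=NOT G0=NOT 1=0 G4=G0&G4=1&0=0 -> 01000
Step 4: G0=G4|G1=0|1=1 G1=NOT G1=NOT 1=0 G2=G0&G1=0&1=0 G3=NOT G0=NOT 0=1 G4=G0&G4=0&0=0 -> 10010
Step 5: G0=G4|G1=0|0=0 G1=NOT G1=NOT 0=1 G2=G0&G1=1&0=0 G3=NOT G0=NOT 1=0 G4=G0&G4=1&0=0 -> 01000
Step 6: G0=G4|G1=0|1=1 G1=NOT G1=NOT 1=0 G2=G0&G1=0&1=0 G3=NOT G0=NOT 0=1 G4=G0&G4=0&0=0 -> 10010

10010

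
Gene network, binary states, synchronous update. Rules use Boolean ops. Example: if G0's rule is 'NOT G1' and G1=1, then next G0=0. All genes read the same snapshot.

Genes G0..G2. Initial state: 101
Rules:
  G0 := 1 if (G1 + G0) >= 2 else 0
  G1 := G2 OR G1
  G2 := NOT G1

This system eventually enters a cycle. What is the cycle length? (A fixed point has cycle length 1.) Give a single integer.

Answer: 1

Derivation:
Step 0: 101
Step 1: G0=(0+1>=2)=0 G1=G2|G1=1|0=1 G2=NOT G1=NOT 0=1 -> 011
Step 2: G0=(1+0>=2)=0 G1=G2|G1=1|1=1 G2=NOT G1=NOT 1=0 -> 010
Step 3: G0=(1+0>=2)=0 G1=G2|G1=0|1=1 G2=NOT G1=NOT 1=0 -> 010
State from step 3 equals state from step 2 -> cycle length 1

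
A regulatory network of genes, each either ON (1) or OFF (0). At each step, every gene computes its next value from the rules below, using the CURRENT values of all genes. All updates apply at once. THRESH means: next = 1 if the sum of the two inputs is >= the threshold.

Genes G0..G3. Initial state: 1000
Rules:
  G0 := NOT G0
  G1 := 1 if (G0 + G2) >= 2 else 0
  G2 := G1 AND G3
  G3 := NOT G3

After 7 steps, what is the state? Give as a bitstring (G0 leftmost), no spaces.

Step 1: G0=NOT G0=NOT 1=0 G1=(1+0>=2)=0 G2=G1&G3=0&0=0 G3=NOT G3=NOT 0=1 -> 0001
Step 2: G0=NOT G0=NOT 0=1 G1=(0+0>=2)=0 G2=G1&G3=0&1=0 G3=NOT G3=NOT 1=0 -> 1000
Step 3: G0=NOT G0=NOT 1=0 G1=(1+0>=2)=0 G2=G1&G3=0&0=0 G3=NOT G3=NOT 0=1 -> 0001
Step 4: G0=NOT G0=NOT 0=1 G1=(0+0>=2)=0 G2=G1&G3=0&1=0 G3=NOT G3=NOT 1=0 -> 1000
Step 5: G0=NOT G0=NOT 1=0 G1=(1+0>=2)=0 G2=G1&G3=0&0=0 G3=NOT G3=NOT 0=1 -> 0001
Step 6: G0=NOT G0=NOT 0=1 G1=(0+0>=2)=0 G2=G1&G3=0&1=0 G3=NOT G3=NOT 1=0 -> 1000
Step 7: G0=NOT G0=NOT 1=0 G1=(1+0>=2)=0 G2=G1&G3=0&0=0 G3=NOT G3=NOT 0=1 -> 0001

0001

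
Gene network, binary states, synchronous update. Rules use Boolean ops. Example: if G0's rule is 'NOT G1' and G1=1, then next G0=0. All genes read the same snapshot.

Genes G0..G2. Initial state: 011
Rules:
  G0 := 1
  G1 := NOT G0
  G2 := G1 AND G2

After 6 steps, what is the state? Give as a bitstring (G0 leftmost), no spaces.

Step 1: G0=1(const) G1=NOT G0=NOT 0=1 G2=G1&G2=1&1=1 -> 111
Step 2: G0=1(const) G1=NOT G0=NOT 1=0 G2=G1&G2=1&1=1 -> 101
Step 3: G0=1(const) G1=NOT G0=NOT 1=0 G2=G1&G2=0&1=0 -> 100
Step 4: G0=1(const) G1=NOT G0=NOT 1=0 G2=G1&G2=0&0=0 -> 100
Step 5: G0=1(const) G1=NOT G0=NOT 1=0 G2=G1&G2=0&0=0 -> 100
Step 6: G0=1(const) G1=NOT G0=NOT 1=0 G2=G1&G2=0&0=0 -> 100

100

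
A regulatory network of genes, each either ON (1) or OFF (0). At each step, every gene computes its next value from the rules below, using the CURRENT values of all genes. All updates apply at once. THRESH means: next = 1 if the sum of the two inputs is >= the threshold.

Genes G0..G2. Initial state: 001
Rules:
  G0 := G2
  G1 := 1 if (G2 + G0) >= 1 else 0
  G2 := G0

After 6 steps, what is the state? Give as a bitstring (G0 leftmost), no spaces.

Step 1: G0=G2=1 G1=(1+0>=1)=1 G2=G0=0 -> 110
Step 2: G0=G2=0 G1=(0+1>=1)=1 G2=G0=1 -> 011
Step 3: G0=G2=1 G1=(1+0>=1)=1 G2=G0=0 -> 110
Step 4: G0=G2=0 G1=(0+1>=1)=1 G2=G0=1 -> 011
Step 5: G0=G2=1 G1=(1+0>=1)=1 G2=G0=0 -> 110
Step 6: G0=G2=0 G1=(0+1>=1)=1 G2=G0=1 -> 011

011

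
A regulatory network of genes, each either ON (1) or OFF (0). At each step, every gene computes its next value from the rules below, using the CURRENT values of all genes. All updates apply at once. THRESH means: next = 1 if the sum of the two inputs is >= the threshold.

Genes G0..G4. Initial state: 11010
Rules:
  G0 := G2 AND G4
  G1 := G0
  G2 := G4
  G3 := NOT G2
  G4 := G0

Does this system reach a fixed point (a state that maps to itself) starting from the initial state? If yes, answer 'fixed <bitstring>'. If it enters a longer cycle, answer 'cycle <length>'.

Step 0: 11010
Step 1: G0=G2&G4=0&0=0 G1=G0=1 G2=G4=0 G3=NOT G2=NOT 0=1 G4=G0=1 -> 01011
Step 2: G0=G2&G4=0&1=0 G1=G0=0 G2=G4=1 G3=NOT G2=NOT 0=1 G4=G0=0 -> 00110
Step 3: G0=G2&G4=1&0=0 G1=G0=0 G2=G4=0 G3=NOT G2=NOT 1=0 G4=G0=0 -> 00000
Step 4: G0=G2&G4=0&0=0 G1=G0=0 G2=G4=0 G3=NOT G2=NOT 0=1 G4=G0=0 -> 00010
Step 5: G0=G2&G4=0&0=0 G1=G0=0 G2=G4=0 G3=NOT G2=NOT 0=1 G4=G0=0 -> 00010
Fixed point reached at step 4: 00010

Answer: fixed 00010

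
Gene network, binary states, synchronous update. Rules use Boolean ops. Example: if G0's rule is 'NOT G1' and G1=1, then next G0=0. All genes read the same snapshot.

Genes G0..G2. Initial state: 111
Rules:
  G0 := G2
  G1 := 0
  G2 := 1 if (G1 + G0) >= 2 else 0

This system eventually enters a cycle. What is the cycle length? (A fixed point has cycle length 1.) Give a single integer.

Answer: 1

Derivation:
Step 0: 111
Step 1: G0=G2=1 G1=0(const) G2=(1+1>=2)=1 -> 101
Step 2: G0=G2=1 G1=0(const) G2=(0+1>=2)=0 -> 100
Step 3: G0=G2=0 G1=0(const) G2=(0+1>=2)=0 -> 000
Step 4: G0=G2=0 G1=0(const) G2=(0+0>=2)=0 -> 000
State from step 4 equals state from step 3 -> cycle length 1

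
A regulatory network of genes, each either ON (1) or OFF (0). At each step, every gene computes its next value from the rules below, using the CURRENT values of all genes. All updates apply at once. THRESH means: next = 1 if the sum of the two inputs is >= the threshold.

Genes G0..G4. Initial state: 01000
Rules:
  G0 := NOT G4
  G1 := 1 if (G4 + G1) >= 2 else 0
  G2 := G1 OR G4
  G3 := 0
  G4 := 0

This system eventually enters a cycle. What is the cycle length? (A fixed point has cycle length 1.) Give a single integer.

Step 0: 01000
Step 1: G0=NOT G4=NOT 0=1 G1=(0+1>=2)=0 G2=G1|G4=1|0=1 G3=0(const) G4=0(const) -> 10100
Step 2: G0=NOT G4=NOT 0=1 G1=(0+0>=2)=0 G2=G1|G4=0|0=0 G3=0(const) G4=0(const) -> 10000
Step 3: G0=NOT G4=NOT 0=1 G1=(0+0>=2)=0 G2=G1|G4=0|0=0 G3=0(const) G4=0(const) -> 10000
State from step 3 equals state from step 2 -> cycle length 1

Answer: 1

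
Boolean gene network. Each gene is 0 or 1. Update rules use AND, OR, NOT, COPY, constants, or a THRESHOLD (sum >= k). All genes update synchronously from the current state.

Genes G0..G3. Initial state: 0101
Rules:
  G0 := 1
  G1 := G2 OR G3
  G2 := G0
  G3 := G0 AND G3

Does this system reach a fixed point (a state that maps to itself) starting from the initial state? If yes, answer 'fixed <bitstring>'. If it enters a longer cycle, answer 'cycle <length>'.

Step 0: 0101
Step 1: G0=1(const) G1=G2|G3=0|1=1 G2=G0=0 G3=G0&G3=0&1=0 -> 1100
Step 2: G0=1(const) G1=G2|G3=0|0=0 G2=G0=1 G3=G0&G3=1&0=0 -> 1010
Step 3: G0=1(const) G1=G2|G3=1|0=1 G2=G0=1 G3=G0&G3=1&0=0 -> 1110
Step 4: G0=1(const) G1=G2|G3=1|0=1 G2=G0=1 G3=G0&G3=1&0=0 -> 1110
Fixed point reached at step 3: 1110

Answer: fixed 1110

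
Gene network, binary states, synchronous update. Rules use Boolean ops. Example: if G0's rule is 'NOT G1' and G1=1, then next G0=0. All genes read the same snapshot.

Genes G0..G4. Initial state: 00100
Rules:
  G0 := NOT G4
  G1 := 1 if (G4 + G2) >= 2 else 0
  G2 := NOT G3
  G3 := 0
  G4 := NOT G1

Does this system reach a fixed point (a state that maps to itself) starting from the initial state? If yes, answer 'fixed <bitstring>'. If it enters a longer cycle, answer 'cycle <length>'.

Answer: cycle 4

Derivation:
Step 0: 00100
Step 1: G0=NOT G4=NOT 0=1 G1=(0+1>=2)=0 G2=NOT G3=NOT 0=1 G3=0(const) G4=NOT G1=NOT 0=1 -> 10101
Step 2: G0=NOT G4=NOT 1=0 G1=(1+1>=2)=1 G2=NOT G3=NOT 0=1 G3=0(const) G4=NOT G1=NOT 0=1 -> 01101
Step 3: G0=NOT G4=NOT 1=0 G1=(1+1>=2)=1 G2=NOT G3=NOT 0=1 G3=0(const) G4=NOT G1=NOT 1=0 -> 01100
Step 4: G0=NOT G4=NOT 0=1 G1=(0+1>=2)=0 G2=NOT G3=NOT 0=1 G3=0(const) G4=NOT G1=NOT 1=0 -> 10100
Step 5: G0=NOT G4=NOT 0=1 G1=(0+1>=2)=0 G2=NOT G3=NOT 0=1 G3=0(const) G4=NOT G1=NOT 0=1 -> 10101
Cycle of length 4 starting at step 1 -> no fixed point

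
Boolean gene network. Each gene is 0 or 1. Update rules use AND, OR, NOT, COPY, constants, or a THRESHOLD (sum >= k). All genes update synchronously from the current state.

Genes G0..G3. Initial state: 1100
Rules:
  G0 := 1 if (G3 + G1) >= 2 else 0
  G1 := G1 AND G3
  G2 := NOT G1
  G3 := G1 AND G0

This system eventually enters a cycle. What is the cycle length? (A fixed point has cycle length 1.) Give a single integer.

Answer: 1

Derivation:
Step 0: 1100
Step 1: G0=(0+1>=2)=0 G1=G1&G3=1&0=0 G2=NOT G1=NOT 1=0 G3=G1&G0=1&1=1 -> 0001
Step 2: G0=(1+0>=2)=0 G1=G1&G3=0&1=0 G2=NOT G1=NOT 0=1 G3=G1&G0=0&0=0 -> 0010
Step 3: G0=(0+0>=2)=0 G1=G1&G3=0&0=0 G2=NOT G1=NOT 0=1 G3=G1&G0=0&0=0 -> 0010
State from step 3 equals state from step 2 -> cycle length 1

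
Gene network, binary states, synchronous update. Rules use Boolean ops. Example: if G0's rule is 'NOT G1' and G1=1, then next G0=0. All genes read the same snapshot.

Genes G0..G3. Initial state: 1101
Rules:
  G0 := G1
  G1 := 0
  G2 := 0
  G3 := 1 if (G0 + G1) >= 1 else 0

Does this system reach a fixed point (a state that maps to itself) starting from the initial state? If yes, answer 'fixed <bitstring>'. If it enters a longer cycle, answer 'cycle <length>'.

Answer: fixed 0000

Derivation:
Step 0: 1101
Step 1: G0=G1=1 G1=0(const) G2=0(const) G3=(1+1>=1)=1 -> 1001
Step 2: G0=G1=0 G1=0(const) G2=0(const) G3=(1+0>=1)=1 -> 0001
Step 3: G0=G1=0 G1=0(const) G2=0(const) G3=(0+0>=1)=0 -> 0000
Step 4: G0=G1=0 G1=0(const) G2=0(const) G3=(0+0>=1)=0 -> 0000
Fixed point reached at step 3: 0000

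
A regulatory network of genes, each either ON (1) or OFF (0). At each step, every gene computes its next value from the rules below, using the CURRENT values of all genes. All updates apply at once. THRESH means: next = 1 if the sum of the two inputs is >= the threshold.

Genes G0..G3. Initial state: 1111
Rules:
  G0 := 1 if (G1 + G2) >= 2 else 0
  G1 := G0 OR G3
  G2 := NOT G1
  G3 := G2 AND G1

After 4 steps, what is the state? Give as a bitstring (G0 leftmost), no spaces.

Step 1: G0=(1+1>=2)=1 G1=G0|G3=1|1=1 G2=NOT G1=NOT 1=0 G3=G2&G1=1&1=1 -> 1101
Step 2: G0=(1+0>=2)=0 G1=G0|G3=1|1=1 G2=NOT G1=NOT 1=0 G3=G2&G1=0&1=0 -> 0100
Step 3: G0=(1+0>=2)=0 G1=G0|G3=0|0=0 G2=NOT G1=NOT 1=0 G3=G2&G1=0&1=0 -> 0000
Step 4: G0=(0+0>=2)=0 G1=G0|G3=0|0=0 G2=NOT G1=NOT 0=1 G3=G2&G1=0&0=0 -> 0010

0010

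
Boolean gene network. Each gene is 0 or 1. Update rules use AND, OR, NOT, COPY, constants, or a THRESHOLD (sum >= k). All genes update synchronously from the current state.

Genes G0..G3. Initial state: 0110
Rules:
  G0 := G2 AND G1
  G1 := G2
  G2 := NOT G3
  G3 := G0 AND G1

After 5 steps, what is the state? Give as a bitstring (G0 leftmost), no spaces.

Step 1: G0=G2&G1=1&1=1 G1=G2=1 G2=NOT G3=NOT 0=1 G3=G0&G1=0&1=0 -> 1110
Step 2: G0=G2&G1=1&1=1 G1=G2=1 G2=NOT G3=NOT 0=1 G3=G0&G1=1&1=1 -> 1111
Step 3: G0=G2&G1=1&1=1 G1=G2=1 G2=NOT G3=NOT 1=0 G3=G0&G1=1&1=1 -> 1101
Step 4: G0=G2&G1=0&1=0 G1=G2=0 G2=NOT G3=NOT 1=0 G3=G0&G1=1&1=1 -> 0001
Step 5: G0=G2&G1=0&0=0 G1=G2=0 G2=NOT G3=NOT 1=0 G3=G0&G1=0&0=0 -> 0000

0000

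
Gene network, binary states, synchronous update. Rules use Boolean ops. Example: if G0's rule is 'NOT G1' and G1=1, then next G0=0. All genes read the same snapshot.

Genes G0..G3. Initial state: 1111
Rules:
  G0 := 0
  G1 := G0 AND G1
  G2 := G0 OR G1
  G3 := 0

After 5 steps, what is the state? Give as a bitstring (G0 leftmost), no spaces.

Step 1: G0=0(const) G1=G0&G1=1&1=1 G2=G0|G1=1|1=1 G3=0(const) -> 0110
Step 2: G0=0(const) G1=G0&G1=0&1=0 G2=G0|G1=0|1=1 G3=0(const) -> 0010
Step 3: G0=0(const) G1=G0&G1=0&0=0 G2=G0|G1=0|0=0 G3=0(const) -> 0000
Step 4: G0=0(const) G1=G0&G1=0&0=0 G2=G0|G1=0|0=0 G3=0(const) -> 0000
Step 5: G0=0(const) G1=G0&G1=0&0=0 G2=G0|G1=0|0=0 G3=0(const) -> 0000

0000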